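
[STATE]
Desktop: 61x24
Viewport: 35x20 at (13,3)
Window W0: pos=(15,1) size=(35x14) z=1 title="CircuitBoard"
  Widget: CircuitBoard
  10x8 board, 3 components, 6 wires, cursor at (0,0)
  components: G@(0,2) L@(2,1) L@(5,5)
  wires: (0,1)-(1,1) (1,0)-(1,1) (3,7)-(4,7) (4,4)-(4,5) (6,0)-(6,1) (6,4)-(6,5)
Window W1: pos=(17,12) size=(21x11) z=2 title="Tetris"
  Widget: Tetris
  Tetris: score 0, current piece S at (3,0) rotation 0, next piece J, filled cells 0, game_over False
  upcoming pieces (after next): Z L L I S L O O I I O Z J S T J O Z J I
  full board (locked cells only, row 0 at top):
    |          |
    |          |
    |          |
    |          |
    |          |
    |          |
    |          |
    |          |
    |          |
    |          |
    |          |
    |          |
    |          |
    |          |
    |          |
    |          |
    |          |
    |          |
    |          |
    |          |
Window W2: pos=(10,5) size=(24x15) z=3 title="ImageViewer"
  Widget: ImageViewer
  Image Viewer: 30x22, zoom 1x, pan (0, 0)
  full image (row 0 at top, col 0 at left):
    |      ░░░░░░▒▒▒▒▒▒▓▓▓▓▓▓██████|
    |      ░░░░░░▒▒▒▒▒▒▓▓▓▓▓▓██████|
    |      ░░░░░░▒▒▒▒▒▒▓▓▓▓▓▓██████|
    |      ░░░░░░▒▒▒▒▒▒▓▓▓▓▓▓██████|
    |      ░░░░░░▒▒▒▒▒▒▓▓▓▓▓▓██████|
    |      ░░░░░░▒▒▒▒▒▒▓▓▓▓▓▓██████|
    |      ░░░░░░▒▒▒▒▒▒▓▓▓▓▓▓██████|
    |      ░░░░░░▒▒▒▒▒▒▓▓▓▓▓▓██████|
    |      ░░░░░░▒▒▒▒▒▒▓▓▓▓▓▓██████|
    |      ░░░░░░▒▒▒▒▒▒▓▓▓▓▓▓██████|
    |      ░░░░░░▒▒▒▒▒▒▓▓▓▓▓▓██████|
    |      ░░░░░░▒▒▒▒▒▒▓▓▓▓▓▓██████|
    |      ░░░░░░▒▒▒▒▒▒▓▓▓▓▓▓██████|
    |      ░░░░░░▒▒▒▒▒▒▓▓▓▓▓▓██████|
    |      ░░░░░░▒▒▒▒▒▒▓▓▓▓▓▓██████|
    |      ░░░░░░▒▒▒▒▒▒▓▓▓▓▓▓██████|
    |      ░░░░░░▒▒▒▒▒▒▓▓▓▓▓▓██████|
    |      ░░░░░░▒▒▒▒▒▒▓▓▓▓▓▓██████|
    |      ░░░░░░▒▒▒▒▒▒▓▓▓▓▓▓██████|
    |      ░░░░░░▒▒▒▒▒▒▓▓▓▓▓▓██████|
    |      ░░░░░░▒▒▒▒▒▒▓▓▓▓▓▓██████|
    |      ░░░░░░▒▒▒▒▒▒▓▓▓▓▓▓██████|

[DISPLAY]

  ┠────────────────────────────────
  ┃   0 1 2 3 4 5 6 7 8 9          
━━━━━━━━━━━━━━━━━━━━┓              
mageViewer          ┃              
────────────────────┨              
    ░░░░░░▒▒▒▒▒▒▓▓▓▓┃              
    ░░░░░░▒▒▒▒▒▒▓▓▓▓┃              
    ░░░░░░▒▒▒▒▒▒▓▓▓▓┃              
    ░░░░░░▒▒▒▒▒▒▓▓▓▓┃              
    ░░░░░░▒▒▒▒▒▒▓▓▓▓┃━━━┓          
    ░░░░░░▒▒▒▒▒▒▓▓▓▓┃   ┃─ ·       
    ░░░░░░▒▒▒▒▒▒▓▓▓▓┃───┨━━━━━━━━━━
    ░░░░░░▒▒▒▒▒▒▓▓▓▓┃   ┃          
    ░░░░░░▒▒▒▒▒▒▓▓▓▓┃   ┃          
    ░░░░░░▒▒▒▒▒▒▓▓▓▓┃   ┃          
    ░░░░░░▒▒▒▒▒▒▓▓▓▓┃   ┃          
━━━━━━━━━━━━━━━━━━━━┛   ┃          
    ┃          │        ┃          
    ┃          │Score:  ┃          
    ┗━━━━━━━━━━━━━━━━━━━┛          


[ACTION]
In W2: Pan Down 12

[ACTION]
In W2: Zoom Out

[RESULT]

  ┠────────────────────────────────
  ┃   0 1 2 3 4 5 6 7 8 9          
━━━━━━━━━━━━━━━━━━━━┓              
mageViewer          ┃              
────────────────────┨              
    ░░░░░░▒▒▒▒▒▒▓▓▓▓┃              
    ░░░░░░▒▒▒▒▒▒▓▓▓▓┃              
    ░░░░░░▒▒▒▒▒▒▓▓▓▓┃              
    ░░░░░░▒▒▒▒▒▒▓▓▓▓┃              
    ░░░░░░▒▒▒▒▒▒▓▓▓▓┃━━━┓          
    ░░░░░░▒▒▒▒▒▒▓▓▓▓┃   ┃─ ·       
    ░░░░░░▒▒▒▒▒▒▓▓▓▓┃───┨━━━━━━━━━━
    ░░░░░░▒▒▒▒▒▒▓▓▓▓┃   ┃          
    ░░░░░░▒▒▒▒▒▒▓▓▓▓┃   ┃          
    ░░░░░░▒▒▒▒▒▒▓▓▓▓┃   ┃          
                    ┃   ┃          
━━━━━━━━━━━━━━━━━━━━┛   ┃          
    ┃          │        ┃          
    ┃          │Score:  ┃          
    ┗━━━━━━━━━━━━━━━━━━━┛          


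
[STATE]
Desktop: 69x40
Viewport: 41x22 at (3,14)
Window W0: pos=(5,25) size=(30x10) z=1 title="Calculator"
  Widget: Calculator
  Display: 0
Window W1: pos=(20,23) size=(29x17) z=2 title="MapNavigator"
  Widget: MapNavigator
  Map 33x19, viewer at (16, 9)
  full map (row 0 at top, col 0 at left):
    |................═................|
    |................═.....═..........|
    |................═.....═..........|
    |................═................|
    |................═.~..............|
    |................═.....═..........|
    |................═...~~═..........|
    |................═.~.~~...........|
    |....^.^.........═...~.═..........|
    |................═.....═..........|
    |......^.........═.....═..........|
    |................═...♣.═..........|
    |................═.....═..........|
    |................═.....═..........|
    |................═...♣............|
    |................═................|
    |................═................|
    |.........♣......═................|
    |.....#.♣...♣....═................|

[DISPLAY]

                                         
                                         
                                         
                                         
                                         
                                         
                                         
                                         
                                         
                 ┏━━━━━━━━━━━━━━━━━━━━━━━
                 ┃ MapNavigator          
  ┏━━━━━━━━━━━━━━┠───────────────────────
  ┃ Calculator   ┃.............═.........
  ┠──────────────┃.............═.~.......
  ┃              ┃.............═.....═...
  ┃┌───┬───┬───┬─┃.............═...~~═...
  ┃│ 7 │ 8 │ 9 │ ┃.............═.~.~~....
  ┃├───┼───┼───┼─┃.^.^.........═...~.═...
  ┃│ 4 │ 5 │ 6 │ ┃.............@.....═...
  ┃└───┴───┴───┴─┃...^.........═.....═...
  ┗━━━━━━━━━━━━━━┃.............═...♣.═...
                 ┃.............═.....═...


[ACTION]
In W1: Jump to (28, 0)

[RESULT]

                                         
                                         
                                         
                                         
                                         
                                         
                                         
                                         
                                         
                 ┏━━━━━━━━━━━━━━━━━━━━━━━
                 ┃ MapNavigator          
  ┏━━━━━━━━━━━━━━┠───────────────────────
  ┃ Calculator   ┃                       
  ┠──────────────┃                       
  ┃              ┃                       
  ┃┌───┬───┬───┬─┃                       
  ┃│ 7 │ 8 │ 9 │ ┃                       
  ┃├───┼───┼───┼─┃                       
  ┃│ 4 │ 5 │ 6 │ ┃.═...........@....     
  ┃└───┴───┴───┴─┃.═.....═..........     
  ┗━━━━━━━━━━━━━━┃.═.....═..........     
                 ┃.═................     


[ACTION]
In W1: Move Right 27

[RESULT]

                                         
                                         
                                         
                                         
                                         
                                         
                                         
                                         
                                         
                 ┏━━━━━━━━━━━━━━━━━━━━━━━
                 ┃ MapNavigator          
  ┏━━━━━━━━━━━━━━┠───────────────────────
  ┃ Calculator   ┃                       
  ┠──────────────┃                       
  ┃              ┃                       
  ┃┌───┬───┬───┬─┃                       
  ┃│ 7 │ 8 │ 9 │ ┃                       
  ┃├───┼───┼───┼─┃                       
  ┃│ 4 │ 5 │ 6 │ ┃.............@         
  ┃└───┴───┴───┴─┃...═..........         
  ┗━━━━━━━━━━━━━━┃...═..........         
                 ┃..............         


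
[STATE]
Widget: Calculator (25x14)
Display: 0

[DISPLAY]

                        0
┌───┬───┬───┬───┐        
│ 7 │ 8 │ 9 │ ÷ │        
├───┼───┼───┼───┤        
│ 4 │ 5 │ 6 │ × │        
├───┼───┼───┼───┤        
│ 1 │ 2 │ 3 │ - │        
├───┼───┼───┼───┤        
│ 0 │ . │ = │ + │        
├───┼───┼───┼───┤        
│ C │ MC│ MR│ M+│        
└───┴───┴───┴───┘        
                         
                         


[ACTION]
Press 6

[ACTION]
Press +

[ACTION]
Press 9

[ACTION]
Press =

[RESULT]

                       15
┌───┬───┬───┬───┐        
│ 7 │ 8 │ 9 │ ÷ │        
├───┼───┼───┼───┤        
│ 4 │ 5 │ 6 │ × │        
├───┼───┼───┼───┤        
│ 1 │ 2 │ 3 │ - │        
├───┼───┼───┼───┤        
│ 0 │ . │ = │ + │        
├───┼───┼───┼───┤        
│ C │ MC│ MR│ M+│        
└───┴───┴───┴───┘        
                         
                         


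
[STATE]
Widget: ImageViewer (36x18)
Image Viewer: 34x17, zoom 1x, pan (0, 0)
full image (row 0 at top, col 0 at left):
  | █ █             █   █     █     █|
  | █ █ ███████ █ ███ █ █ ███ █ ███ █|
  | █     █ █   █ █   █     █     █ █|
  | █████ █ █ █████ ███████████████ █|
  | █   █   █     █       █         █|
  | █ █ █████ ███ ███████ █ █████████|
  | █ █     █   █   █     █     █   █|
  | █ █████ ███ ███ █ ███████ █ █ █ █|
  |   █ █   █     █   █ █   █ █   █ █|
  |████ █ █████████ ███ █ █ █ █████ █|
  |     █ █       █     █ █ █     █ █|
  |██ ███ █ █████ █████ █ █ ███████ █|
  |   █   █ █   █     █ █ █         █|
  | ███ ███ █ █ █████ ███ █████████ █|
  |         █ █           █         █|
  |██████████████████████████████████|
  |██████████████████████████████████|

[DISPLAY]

 █ █             █   █     █     █  
 █ █ ███████ █ ███ █ █ ███ █ ███ █  
 █     █ █   █ █   █     █     █ █  
 █████ █ █ █████ ███████████████ █  
 █   █   █     █       █         █  
 █ █ █████ ███ ███████ █ █████████  
 █ █     █   █   █     █     █   █  
 █ █████ ███ ███ █ ███████ █ █ █ █  
   █ █   █     █   █ █   █ █   █ █  
████ █ █████████ ███ █ █ █ █████ █  
     █ █       █     █ █ █     █ █  
██ ███ █ █████ █████ █ █ ███████ █  
   █   █ █   █     █ █ █         █  
 ███ ███ █ █ █████ ███ █████████ █  
         █ █           █         █  
██████████████████████████████████  
██████████████████████████████████  
                                    


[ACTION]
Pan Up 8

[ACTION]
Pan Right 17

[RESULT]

█   █     █     █                   
█ █ █ ███ █ ███ █                   
  █     █     █ █                   
███████████████ █                   
      █         █                   
█████ █ █████████                   
█     █     █   █                   
█ ███████ █ █ █ █                   
  █ █   █ █   █ █                   
███ █ █ █ █████ █                   
    █ █ █     █ █                   
███ █ █ ███████ █                   
  █ █ █         █                   
█ ███ █████████ █                   
      █         █                   
█████████████████                   
█████████████████                   
                                    


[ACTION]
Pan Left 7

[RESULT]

       █   █     █     █            
██ █ ███ █ █ ███ █ ███ █            
   █ █   █     █     █ █            
 █████ ███████████████ █            
     █       █         █            
 ███ ███████ █ █████████            
   █   █     █     █   █            
██ ███ █ ███████ █ █ █ █            
     █   █ █   █ █   █ █            
██████ ███ █ █ █ █████ █            
     █     █ █ █     █ █            
████ █████ █ █ ███████ █            
   █     █ █ █         █            
 █ █████ ███ █████████ █            
 █           █         █            
████████████████████████            
████████████████████████            
                                    


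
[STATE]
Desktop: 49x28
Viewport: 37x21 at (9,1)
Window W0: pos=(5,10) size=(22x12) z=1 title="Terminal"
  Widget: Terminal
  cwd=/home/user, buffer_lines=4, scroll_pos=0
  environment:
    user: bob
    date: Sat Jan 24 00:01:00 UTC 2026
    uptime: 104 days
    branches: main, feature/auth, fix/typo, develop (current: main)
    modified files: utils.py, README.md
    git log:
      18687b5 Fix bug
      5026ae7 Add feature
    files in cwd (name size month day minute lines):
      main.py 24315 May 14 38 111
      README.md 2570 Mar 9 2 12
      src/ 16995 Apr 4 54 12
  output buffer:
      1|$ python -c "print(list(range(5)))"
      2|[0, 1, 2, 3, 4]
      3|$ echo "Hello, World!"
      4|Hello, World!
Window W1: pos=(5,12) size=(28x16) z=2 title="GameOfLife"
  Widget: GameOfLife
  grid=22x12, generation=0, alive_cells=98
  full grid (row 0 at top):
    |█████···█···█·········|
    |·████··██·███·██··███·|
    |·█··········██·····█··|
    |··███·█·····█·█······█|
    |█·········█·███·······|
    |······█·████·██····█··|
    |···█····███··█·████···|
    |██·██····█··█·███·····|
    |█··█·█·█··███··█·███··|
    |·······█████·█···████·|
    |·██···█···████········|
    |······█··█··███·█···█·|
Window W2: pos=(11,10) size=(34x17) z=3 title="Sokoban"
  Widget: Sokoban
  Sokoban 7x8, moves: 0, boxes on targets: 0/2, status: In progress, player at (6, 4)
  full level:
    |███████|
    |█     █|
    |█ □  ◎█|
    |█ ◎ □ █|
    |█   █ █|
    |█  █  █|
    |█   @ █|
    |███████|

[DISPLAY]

                                     
                                     
                                     
                                     
                                     
                                     
                                     
                                     
                                     
━━┏━━━━━━━━━━━━━━━━━━━━━━━━━━━━━━━━┓ 
rm┃ Sokoban                        ┃ 
━━┠────────────────────────────────┨ 
me┃███████                         ┃ 
──┃█     █                         ┃ 
: ┃█ □  ◎█                         ┃ 
██┃█ ◎ □ █                         ┃ 
██┃█   █ █                         ┃ 
··┃█  █  █                         ┃ 
██┃█   @ █                         ┃ 
··┃███████                         ┃ 
··┃Moves: 0  0/2                   ┃ 


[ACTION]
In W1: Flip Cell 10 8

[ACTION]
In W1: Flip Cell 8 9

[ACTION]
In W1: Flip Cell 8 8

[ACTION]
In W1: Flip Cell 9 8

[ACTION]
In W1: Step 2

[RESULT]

                                     
                                     
                                     
                                     
                                     
                                     
                                     
                                     
                                     
━━┏━━━━━━━━━━━━━━━━━━━━━━━━━━━━━━━━┓ 
rm┃ Sokoban                        ┃ 
━━┠────────────────────────────────┨ 
me┃███████                         ┃ 
──┃█     █                         ┃ 
: ┃█ □  ◎█                         ┃ 
··┃█ ◎ □ █                         ┃ 
·█┃█   █ █                         ┃ 
██┃█  █  █                         ┃ 
█·┃█   @ █                         ┃ 
██┃███████                         ┃ 
··┃Moves: 0  0/2                   ┃ 


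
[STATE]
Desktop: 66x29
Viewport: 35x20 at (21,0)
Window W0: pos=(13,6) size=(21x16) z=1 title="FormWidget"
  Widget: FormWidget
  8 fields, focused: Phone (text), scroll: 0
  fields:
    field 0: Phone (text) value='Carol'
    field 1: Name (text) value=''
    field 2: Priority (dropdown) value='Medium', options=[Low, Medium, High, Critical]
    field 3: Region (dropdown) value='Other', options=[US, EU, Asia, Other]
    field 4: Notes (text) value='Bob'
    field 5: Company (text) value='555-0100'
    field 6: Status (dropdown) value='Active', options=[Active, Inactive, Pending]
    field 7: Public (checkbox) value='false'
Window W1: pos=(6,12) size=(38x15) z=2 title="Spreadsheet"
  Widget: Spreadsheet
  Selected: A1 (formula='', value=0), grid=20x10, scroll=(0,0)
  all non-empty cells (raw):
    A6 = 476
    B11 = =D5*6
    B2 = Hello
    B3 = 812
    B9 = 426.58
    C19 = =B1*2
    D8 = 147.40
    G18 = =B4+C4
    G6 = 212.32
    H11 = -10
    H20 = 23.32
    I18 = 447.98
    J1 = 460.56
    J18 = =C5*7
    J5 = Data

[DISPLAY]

                                   
                                   
                                   
                                   
                                   
                                   
━━━━━━━━━━━━┓                      
dget        ┃                      
────────────┨                      
:      [Car]┃                      
       [   ]┃                      
ity:   [Me▼]┃                      
━━━━━━━━━━━━━━━━━━━━━━┓            
                      ┃            
──────────────────────┨            
                      ┃            
 B       C       D    ┃            
----------------------┃            
     0       0       0┃            
llo          0       0┃            


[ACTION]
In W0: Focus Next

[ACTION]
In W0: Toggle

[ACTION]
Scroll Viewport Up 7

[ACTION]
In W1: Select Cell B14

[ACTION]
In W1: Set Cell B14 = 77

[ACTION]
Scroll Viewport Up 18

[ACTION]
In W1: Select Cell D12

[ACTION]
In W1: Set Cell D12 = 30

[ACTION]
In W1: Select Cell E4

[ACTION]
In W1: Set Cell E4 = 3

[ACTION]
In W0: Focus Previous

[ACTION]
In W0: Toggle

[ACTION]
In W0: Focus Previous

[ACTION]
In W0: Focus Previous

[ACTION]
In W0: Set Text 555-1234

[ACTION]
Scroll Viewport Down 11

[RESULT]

:      [Car]┃                      
       [   ]┃                      
ity:   [Me▼]┃                      
━━━━━━━━━━━━━━━━━━━━━━┓            
                      ┃            
──────────────────────┨            
                      ┃            
 B       C       D    ┃            
----------------------┃            
     0       0       0┃            
llo          0       0┃            
   812       0       0┃            
     0       0       0┃            
     0       0       0┃            
     0       0       0┃            
     0       0       0┃            
     0       0  147.40┃            
━━━━━━━━━━━━━━━━━━━━━━┛            
                                   
                                   


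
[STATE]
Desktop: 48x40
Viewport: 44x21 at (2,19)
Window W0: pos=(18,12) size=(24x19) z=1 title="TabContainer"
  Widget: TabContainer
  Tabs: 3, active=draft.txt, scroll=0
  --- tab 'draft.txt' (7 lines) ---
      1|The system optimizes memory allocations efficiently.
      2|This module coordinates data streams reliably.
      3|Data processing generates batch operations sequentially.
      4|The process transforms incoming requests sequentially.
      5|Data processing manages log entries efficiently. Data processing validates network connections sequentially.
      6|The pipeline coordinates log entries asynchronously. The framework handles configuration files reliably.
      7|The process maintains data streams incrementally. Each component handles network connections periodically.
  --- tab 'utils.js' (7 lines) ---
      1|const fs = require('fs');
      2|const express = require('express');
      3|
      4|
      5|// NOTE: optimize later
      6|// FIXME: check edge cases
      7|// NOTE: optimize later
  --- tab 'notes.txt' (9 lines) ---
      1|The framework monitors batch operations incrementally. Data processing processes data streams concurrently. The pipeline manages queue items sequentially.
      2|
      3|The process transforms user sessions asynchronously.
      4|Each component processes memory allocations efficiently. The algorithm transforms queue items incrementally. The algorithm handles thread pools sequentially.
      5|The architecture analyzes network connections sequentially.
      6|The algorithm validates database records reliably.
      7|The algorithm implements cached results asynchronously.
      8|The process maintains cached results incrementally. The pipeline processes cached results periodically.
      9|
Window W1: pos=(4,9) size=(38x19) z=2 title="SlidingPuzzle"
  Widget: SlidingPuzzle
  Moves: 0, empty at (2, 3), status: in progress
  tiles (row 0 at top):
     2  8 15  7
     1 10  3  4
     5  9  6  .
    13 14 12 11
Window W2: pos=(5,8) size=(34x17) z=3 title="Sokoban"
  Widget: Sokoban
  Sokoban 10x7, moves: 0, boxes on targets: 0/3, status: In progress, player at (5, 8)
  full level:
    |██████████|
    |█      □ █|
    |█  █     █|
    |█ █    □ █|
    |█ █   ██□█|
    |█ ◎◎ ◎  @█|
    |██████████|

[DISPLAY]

  ┃┃                                ┃  ┃    
  ┃┃                                ┃  ┃    
  ┃┃                                ┃  ┃    
  ┃┃                                ┃  ┃    
  ┃┃                                ┃  ┃    
  ┃┗━━━━━━━━━━━━━━━━━━━━━━━━━━━━━━━━┛  ┃    
  ┃                                    ┃    
  ┃                                    ┃    
  ┗━━━━━━━━━━━━━━━━━━━━━━━━━━━━━━━━━━━━┛    
                ┃                      ┃    
                ┃                      ┃    
                ┗━━━━━━━━━━━━━━━━━━━━━━┛    
                                            
                                            
                                            
                                            
                                            
                                            
                                            
                                            
                                            


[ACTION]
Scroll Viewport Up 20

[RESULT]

                                            
                                            
                                            
                                            
                                            
                                            
                                            
                                            
   ┏━━━━━━━━━━━━━━━━━━━━━━━━━━━━━━━━┓       
  ┏┃ Sokoban                        ┃━━┓    
  ┃┠────────────────────────────────┨  ┃    
  ┠┃██████████                      ┃──┨    
  ┃┃█      □ █                      ┃  ┃    
  ┃┃█  █     █                      ┃  ┃    
  ┃┃█ █    □ █                      ┃  ┃    
  ┃┃█ █   ██□█                      ┃  ┃    
  ┃┃█ ◎◎ ◎  @█                      ┃  ┃    
  ┃┃██████████                      ┃  ┃    
  ┃┃Moves: 0  0/3                   ┃  ┃    
  ┃┃                                ┃  ┃    
  ┃┃                                ┃  ┃    


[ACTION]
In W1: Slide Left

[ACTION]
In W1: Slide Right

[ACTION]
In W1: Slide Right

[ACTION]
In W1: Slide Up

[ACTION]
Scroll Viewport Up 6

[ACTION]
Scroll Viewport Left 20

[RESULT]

                                            
                                            
                                            
                                            
                                            
                                            
                                            
                                            
     ┏━━━━━━━━━━━━━━━━━━━━━━━━━━━━━━━━┓     
    ┏┃ Sokoban                        ┃━━┓  
    ┃┠────────────────────────────────┨  ┃  
    ┠┃██████████                      ┃──┨  
    ┃┃█      □ █                      ┃  ┃  
    ┃┃█  █     █                      ┃  ┃  
    ┃┃█ █    □ █                      ┃  ┃  
    ┃┃█ █   ██□█                      ┃  ┃  
    ┃┃█ ◎◎ ◎  @█                      ┃  ┃  
    ┃┃██████████                      ┃  ┃  
    ┃┃Moves: 0  0/3                   ┃  ┃  
    ┃┃                                ┃  ┃  
    ┃┃                                ┃  ┃  


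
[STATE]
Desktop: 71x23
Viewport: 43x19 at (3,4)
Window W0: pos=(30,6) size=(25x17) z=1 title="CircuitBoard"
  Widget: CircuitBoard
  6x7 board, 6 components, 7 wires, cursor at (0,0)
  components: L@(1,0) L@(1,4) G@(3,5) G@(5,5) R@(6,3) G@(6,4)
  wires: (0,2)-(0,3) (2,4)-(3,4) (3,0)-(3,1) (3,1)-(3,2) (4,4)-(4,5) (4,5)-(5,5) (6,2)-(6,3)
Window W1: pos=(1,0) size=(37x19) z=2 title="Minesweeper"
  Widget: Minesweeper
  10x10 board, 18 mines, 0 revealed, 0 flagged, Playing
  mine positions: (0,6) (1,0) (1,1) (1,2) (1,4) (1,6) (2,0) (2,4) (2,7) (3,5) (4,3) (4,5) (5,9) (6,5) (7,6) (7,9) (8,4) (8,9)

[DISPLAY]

■■■■■■■■■                         ┃        
■■■■■■■■■                         ┃        
■■■■■■■■■                         ┃━━━━━━━━
■■■■■■■■■                         ┃tBoard  
■■■■■■■■■                         ┃────────
■■■■■■■■■                         ┃2 3 4 5 
■■■■■■■■■                         ┃     · ─
■■■■■■■■■                         ┃        
■■■■■■■■■                         ┃        
                                  ┃        
                                  ┃        
                                  ┃        
                                  ┃ · ─ ·  
                                  ┃        
━━━━━━━━━━━━━━━━━━━━━━━━━━━━━━━━━━┛        
                           ┃               
                           ┃5              
                           ┃               
                           ┗━━━━━━━━━━━━━━━


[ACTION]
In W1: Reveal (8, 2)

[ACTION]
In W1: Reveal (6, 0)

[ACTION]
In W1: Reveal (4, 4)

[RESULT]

■■■■■■■■■                         ┃        
■■■■■■■■■                         ┃        
11■■■■■■■                         ┃━━━━━━━━
 1■3■■■■■                         ┃tBoard  
 113■■■■■                         ┃────────
   1■■■■■                         ┃2 3 4 5 
  12■■■■■                         ┃     · ─
  1■■■■■■                         ┃        
  1■■■■■■                         ┃        
                                  ┃        
                                  ┃        
                                  ┃        
                                  ┃ · ─ ·  
                                  ┃        
━━━━━━━━━━━━━━━━━━━━━━━━━━━━━━━━━━┛        
                           ┃               
                           ┃5              
                           ┃               
                           ┗━━━━━━━━━━━━━━━


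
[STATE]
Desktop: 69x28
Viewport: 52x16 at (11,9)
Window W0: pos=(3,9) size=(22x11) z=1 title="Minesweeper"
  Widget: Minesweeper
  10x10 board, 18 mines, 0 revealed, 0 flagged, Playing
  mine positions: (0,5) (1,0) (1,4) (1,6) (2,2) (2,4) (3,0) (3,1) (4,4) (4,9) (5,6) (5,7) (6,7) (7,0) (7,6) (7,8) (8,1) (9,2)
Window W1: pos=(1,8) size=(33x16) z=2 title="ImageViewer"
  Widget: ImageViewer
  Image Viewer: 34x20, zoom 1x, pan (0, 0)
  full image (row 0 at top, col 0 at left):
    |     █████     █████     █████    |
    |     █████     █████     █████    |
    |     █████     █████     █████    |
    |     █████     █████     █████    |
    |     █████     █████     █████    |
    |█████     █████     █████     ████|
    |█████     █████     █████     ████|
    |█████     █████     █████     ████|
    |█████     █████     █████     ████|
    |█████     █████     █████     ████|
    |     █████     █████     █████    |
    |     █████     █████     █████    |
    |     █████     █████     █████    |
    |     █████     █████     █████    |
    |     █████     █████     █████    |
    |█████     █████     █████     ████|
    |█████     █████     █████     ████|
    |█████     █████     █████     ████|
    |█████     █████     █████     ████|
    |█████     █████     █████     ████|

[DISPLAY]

wer                   ┃                             
──────────────────────┨                             
█     █████     █████ ┃                             
█     █████     █████ ┃                             
█     █████     █████ ┃                             
█     █████     █████ ┃                             
█     █████     █████ ┃                             
 █████     █████     █┃                             
 █████     █████     █┃                             
 █████     █████     █┃                             
 █████     █████     █┃                             
 █████     █████     █┃                             
█     █████     █████ ┃                             
█     █████     █████ ┃                             
━━━━━━━━━━━━━━━━━━━━━━┛                             
                                                    


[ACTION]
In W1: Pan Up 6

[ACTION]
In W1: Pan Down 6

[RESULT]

wer                   ┃                             
──────────────────────┨                             
 █████     █████     █┃                             
 █████     █████     █┃                             
 █████     █████     █┃                             
 █████     █████     █┃                             
█     █████     █████ ┃                             
█     █████     █████ ┃                             
█     █████     █████ ┃                             
█     █████     █████ ┃                             
█     █████     █████ ┃                             
 █████     █████     █┃                             
 █████     █████     █┃                             
 █████     █████     █┃                             
━━━━━━━━━━━━━━━━━━━━━━┛                             
                                                    


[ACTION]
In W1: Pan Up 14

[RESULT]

wer                   ┃                             
──────────────────────┨                             
█     █████     █████ ┃                             
█     █████     █████ ┃                             
█     █████     █████ ┃                             
█     █████     █████ ┃                             
█     █████     █████ ┃                             
 █████     █████     █┃                             
 █████     █████     █┃                             
 █████     █████     █┃                             
 █████     █████     █┃                             
 █████     █████     █┃                             
█     █████     █████ ┃                             
█     █████     █████ ┃                             
━━━━━━━━━━━━━━━━━━━━━━┛                             
                                                    


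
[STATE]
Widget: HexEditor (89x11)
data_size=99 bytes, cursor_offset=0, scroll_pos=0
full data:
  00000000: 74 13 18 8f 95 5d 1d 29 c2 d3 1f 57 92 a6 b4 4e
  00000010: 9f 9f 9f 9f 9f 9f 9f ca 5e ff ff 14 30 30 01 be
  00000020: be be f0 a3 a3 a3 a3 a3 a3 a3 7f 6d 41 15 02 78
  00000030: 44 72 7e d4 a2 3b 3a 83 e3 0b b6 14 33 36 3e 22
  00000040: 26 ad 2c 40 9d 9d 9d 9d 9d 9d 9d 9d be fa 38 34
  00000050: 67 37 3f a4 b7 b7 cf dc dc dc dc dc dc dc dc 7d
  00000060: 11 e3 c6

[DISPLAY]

00000000  74 13 18 8f 95 5d 1d 29  c2 d3 1f 57 92 a6 b4 4e  |t....].)...W...N|           
00000010  9f 9f 9f 9f 9f 9f 9f ca  5e ff ff 14 30 30 01 be  |........^...00..|           
00000020  be be f0 a3 a3 a3 a3 a3  a3 a3 7f 6d 41 15 02 78  |...........mA..x|           
00000030  44 72 7e d4 a2 3b 3a 83  e3 0b b6 14 33 36 3e 22  |Dr~..;:.....36>"|           
00000040  26 ad 2c 40 9d 9d 9d 9d  9d 9d 9d 9d be fa 38 34  |&.,@..........84|           
00000050  67 37 3f a4 b7 b7 cf dc  dc dc dc dc dc dc dc 7d  |g7?............}|           
00000060  11 e3 c6                                          |...             |           
                                                                                         
                                                                                         
                                                                                         
                                                                                         


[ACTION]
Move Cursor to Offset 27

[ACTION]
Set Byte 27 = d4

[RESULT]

00000000  74 13 18 8f 95 5d 1d 29  c2 d3 1f 57 92 a6 b4 4e  |t....].)...W...N|           
00000010  9f 9f 9f 9f 9f 9f 9f ca  5e ff ff D4 30 30 01 be  |........^...00..|           
00000020  be be f0 a3 a3 a3 a3 a3  a3 a3 7f 6d 41 15 02 78  |...........mA..x|           
00000030  44 72 7e d4 a2 3b 3a 83  e3 0b b6 14 33 36 3e 22  |Dr~..;:.....36>"|           
00000040  26 ad 2c 40 9d 9d 9d 9d  9d 9d 9d 9d be fa 38 34  |&.,@..........84|           
00000050  67 37 3f a4 b7 b7 cf dc  dc dc dc dc dc dc dc 7d  |g7?............}|           
00000060  11 e3 c6                                          |...             |           
                                                                                         
                                                                                         
                                                                                         
                                                                                         


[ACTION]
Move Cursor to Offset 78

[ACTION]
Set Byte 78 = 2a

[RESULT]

00000000  74 13 18 8f 95 5d 1d 29  c2 d3 1f 57 92 a6 b4 4e  |t....].)...W...N|           
00000010  9f 9f 9f 9f 9f 9f 9f ca  5e ff ff d4 30 30 01 be  |........^...00..|           
00000020  be be f0 a3 a3 a3 a3 a3  a3 a3 7f 6d 41 15 02 78  |...........mA..x|           
00000030  44 72 7e d4 a2 3b 3a 83  e3 0b b6 14 33 36 3e 22  |Dr~..;:.....36>"|           
00000040  26 ad 2c 40 9d 9d 9d 9d  9d 9d 9d 9d be fa 2A 34  |&.,@..........*4|           
00000050  67 37 3f a4 b7 b7 cf dc  dc dc dc dc dc dc dc 7d  |g7?............}|           
00000060  11 e3 c6                                          |...             |           
                                                                                         
                                                                                         
                                                                                         
                                                                                         
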